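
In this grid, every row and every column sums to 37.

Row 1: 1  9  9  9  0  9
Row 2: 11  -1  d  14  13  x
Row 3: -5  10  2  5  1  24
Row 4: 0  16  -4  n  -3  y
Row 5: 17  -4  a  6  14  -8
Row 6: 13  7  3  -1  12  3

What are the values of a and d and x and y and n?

Row 5: 17 − 4 + 6 + 14 − 8 = 25, so its missing entry is 37 − 25 = 12.
Column 3: 9 + 2 − 4 + 12 + 3 = 22, so its missing entry is 37 − 22 = 15.
Row 2: 11 − 1 + 15 + 14 + 13 = 52, so its missing entry is 37 − 52 = -15.
Column 4: 9 + 14 + 5 + 6 − 1 = 33, so its missing entry is 37 − 33 = 4.
Row 4: 0 + 16 − 4 + 4 − 3 = 13, so its missing entry is 37 − 13 = 24.

a = 12, d = 15, x = -15, y = 24, n = 4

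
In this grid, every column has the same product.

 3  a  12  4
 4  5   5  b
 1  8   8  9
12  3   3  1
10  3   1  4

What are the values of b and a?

b = 10, a = 4

Columns 1 and 3 each multiply to 1440, so every column has product 1440.
Column 4: 4×9×1×4 = 144, so the missing entry is 1440 ÷ 144 = 10.
Column 2: 5×8×3×3 = 360, so the missing entry is 1440 ÷ 360 = 4.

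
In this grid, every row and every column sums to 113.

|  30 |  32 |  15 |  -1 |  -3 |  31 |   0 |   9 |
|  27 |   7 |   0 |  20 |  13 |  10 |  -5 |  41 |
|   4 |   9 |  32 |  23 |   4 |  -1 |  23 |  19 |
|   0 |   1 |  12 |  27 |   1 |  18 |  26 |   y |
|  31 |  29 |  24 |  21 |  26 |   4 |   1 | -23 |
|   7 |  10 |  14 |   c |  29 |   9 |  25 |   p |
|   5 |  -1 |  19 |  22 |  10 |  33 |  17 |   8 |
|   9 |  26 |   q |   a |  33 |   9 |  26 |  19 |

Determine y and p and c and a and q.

The known cells in row 4 total 85, leaving 113 − 85 = 28 for the blank.
The known cells in column 8 total 101, leaving 113 − 101 = 12 for the blank.
The known cells in column 3 total 116, leaving 113 − 116 = -3 for the blank.
The known cells in row 8 total 119, leaving 113 − 119 = -6 for the blank.
The known cells in row 6 total 106, leaving 113 − 106 = 7 for the blank.

y = 28, p = 12, c = 7, a = -6, q = -3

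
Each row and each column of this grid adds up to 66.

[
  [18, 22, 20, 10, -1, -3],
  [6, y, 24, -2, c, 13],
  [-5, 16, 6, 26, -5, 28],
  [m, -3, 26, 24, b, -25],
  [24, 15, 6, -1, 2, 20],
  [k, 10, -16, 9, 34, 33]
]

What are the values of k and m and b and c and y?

Column 2: 22 + 16 − 3 + 15 + 10 = 60, so its missing entry is 66 − 60 = 6.
Row 2: 6 + 6 + 24 − 2 + 13 = 47, so its missing entry is 66 − 47 = 19.
Column 5: -1 + 19 − 5 + 2 + 34 = 49, so its missing entry is 66 − 49 = 17.
Row 4: -3 + 26 + 24 + 17 − 25 = 39, so its missing entry is 66 − 39 = 27.
Row 6: 10 − 16 + 9 + 34 + 33 = 70, so its missing entry is 66 − 70 = -4.

k = -4, m = 27, b = 17, c = 19, y = 6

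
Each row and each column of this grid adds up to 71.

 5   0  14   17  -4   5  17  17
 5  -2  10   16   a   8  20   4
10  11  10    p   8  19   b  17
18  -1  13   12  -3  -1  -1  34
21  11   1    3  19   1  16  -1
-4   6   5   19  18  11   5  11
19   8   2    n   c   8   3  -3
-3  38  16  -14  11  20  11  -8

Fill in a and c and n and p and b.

Row 2: 5 − 2 + 10 + 16 + 8 + 20 + 4 = 61, so its missing entry is 71 − 61 = 10.
Column 5: -4 + 10 + 8 − 3 + 19 + 18 + 11 = 59, so its missing entry is 71 − 59 = 12.
Column 7: 17 + 20 − 1 + 16 + 5 + 3 + 11 = 71, so its missing entry is 71 − 71 = 0.
Row 3: 10 + 11 + 10 + 8 + 19 + 0 + 17 = 75, so its missing entry is 71 − 75 = -4.
Row 7: 19 + 8 + 2 + 12 + 8 + 3 − 3 = 49, so its missing entry is 71 − 49 = 22.

a = 10, c = 12, n = 22, p = -4, b = 0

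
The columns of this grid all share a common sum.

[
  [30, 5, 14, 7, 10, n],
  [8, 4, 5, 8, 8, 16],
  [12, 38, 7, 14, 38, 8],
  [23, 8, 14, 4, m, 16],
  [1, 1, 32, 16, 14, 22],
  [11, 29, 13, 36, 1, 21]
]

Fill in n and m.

n = 2, m = 14

The complete columns each total 85.
Column 6 is missing 85 − 83 = 2 (since 16 + 8 + 16 + 22 + 21 = 83).
Column 5 is missing 85 − 71 = 14 (since 10 + 8 + 38 + 14 + 1 = 71).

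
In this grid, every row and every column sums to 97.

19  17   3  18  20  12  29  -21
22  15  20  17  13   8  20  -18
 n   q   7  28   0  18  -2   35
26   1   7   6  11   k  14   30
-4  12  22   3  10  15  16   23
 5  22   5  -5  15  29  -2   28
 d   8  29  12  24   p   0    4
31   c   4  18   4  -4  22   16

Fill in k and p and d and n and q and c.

k = 2, p = 17, d = 3, n = -5, q = 16, c = 6

The known cells in row 8 total 91, leaving 97 − 91 = 6 for the blank.
The known cells in column 2 total 81, leaving 97 − 81 = 16 for the blank.
The known cells in row 3 total 102, leaving 97 − 102 = -5 for the blank.
The known cells in column 1 total 94, leaving 97 − 94 = 3 for the blank.
The known cells in row 7 total 80, leaving 97 − 80 = 17 for the blank.
The known cells in row 4 total 95, leaving 97 − 95 = 2 for the blank.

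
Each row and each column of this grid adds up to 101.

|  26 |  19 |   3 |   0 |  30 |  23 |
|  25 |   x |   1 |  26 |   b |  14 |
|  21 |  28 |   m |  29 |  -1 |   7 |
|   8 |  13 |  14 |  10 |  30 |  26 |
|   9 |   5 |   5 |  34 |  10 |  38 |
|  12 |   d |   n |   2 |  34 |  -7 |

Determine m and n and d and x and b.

Column 5: 30 − 1 + 30 + 10 + 34 = 103, so its missing entry is 101 − 103 = -2.
Row 2: 25 + 1 + 26 − 2 + 14 = 64, so its missing entry is 101 − 64 = 37.
Column 2: 19 + 37 + 28 + 13 + 5 = 102, so its missing entry is 101 − 102 = -1.
Row 3: 21 + 28 + 29 − 1 + 7 = 84, so its missing entry is 101 − 84 = 17.
Row 6: 12 − 1 + 2 + 34 − 7 = 40, so its missing entry is 101 − 40 = 61.

m = 17, n = 61, d = -1, x = 37, b = -2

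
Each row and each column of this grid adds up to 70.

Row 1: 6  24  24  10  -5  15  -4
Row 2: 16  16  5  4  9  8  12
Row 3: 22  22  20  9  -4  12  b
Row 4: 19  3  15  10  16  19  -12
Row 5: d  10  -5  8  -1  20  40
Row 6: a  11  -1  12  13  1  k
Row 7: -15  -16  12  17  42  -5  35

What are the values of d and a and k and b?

d = -2, a = 24, k = 10, b = -11

Row 5: 10 − 5 + 8 − 1 + 20 + 40 = 72, so its missing entry is 70 − 72 = -2.
Column 1: 6 + 16 + 22 + 19 − 2 − 15 = 46, so its missing entry is 70 − 46 = 24.
Row 6: 24 + 11 − 1 + 12 + 13 + 1 = 60, so its missing entry is 70 − 60 = 10.
Row 3: 22 + 22 + 20 + 9 − 4 + 12 = 81, so its missing entry is 70 − 81 = -11.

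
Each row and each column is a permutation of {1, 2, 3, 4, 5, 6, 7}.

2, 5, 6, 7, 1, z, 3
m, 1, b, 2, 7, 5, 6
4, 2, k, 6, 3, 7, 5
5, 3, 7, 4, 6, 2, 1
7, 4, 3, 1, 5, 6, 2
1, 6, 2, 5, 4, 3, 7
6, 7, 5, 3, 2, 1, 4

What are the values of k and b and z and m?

k = 1, b = 4, z = 4, m = 3

Cell (2,1): column 1 already has {1, 2, 4, 5, 6, 7} → 3.
At (row 2, col 3): row 2 already has {1, 2, 3, 5, 6, 7}, so the value is 4.
Cell (1,6): row 1 already has {1, 2, 3, 5, 6, 7} → 4.
At (row 3, col 3): row 3 already has {2, 3, 4, 5, 6, 7}, so the value is 1.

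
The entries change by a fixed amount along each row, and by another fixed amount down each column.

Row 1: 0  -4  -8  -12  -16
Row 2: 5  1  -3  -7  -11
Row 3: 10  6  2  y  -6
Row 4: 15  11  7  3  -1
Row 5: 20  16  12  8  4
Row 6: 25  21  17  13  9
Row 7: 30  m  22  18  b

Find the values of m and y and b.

Along each row the entries change by -4 per step; down each column they change by 5.
Row 7: from 30 at column 1, stepping by -4 to column 2 gives 26.
Row 3: from 10 at column 1, stepping by -4 to column 4 gives -2.
Row 7: from 30 at column 1, stepping by -4 to column 5 gives 14.

m = 26, y = -2, b = 14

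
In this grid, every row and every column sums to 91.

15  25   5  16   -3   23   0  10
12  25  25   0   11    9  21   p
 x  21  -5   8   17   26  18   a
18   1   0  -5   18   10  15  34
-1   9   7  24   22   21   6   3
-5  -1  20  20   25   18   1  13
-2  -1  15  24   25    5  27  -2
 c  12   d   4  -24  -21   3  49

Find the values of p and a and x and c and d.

Row 2: 12 + 25 + 25 + 0 + 11 + 9 + 21 = 103, so its missing entry is 91 − 103 = -12.
Column 8: 10 − 12 + 34 + 3 + 13 − 2 + 49 = 95, so its missing entry is 91 − 95 = -4.
Row 3: 21 − 5 + 8 + 17 + 26 + 18 − 4 = 81, so its missing entry is 91 − 81 = 10.
Column 1: 15 + 12 + 10 + 18 − 1 − 5 − 2 = 47, so its missing entry is 91 − 47 = 44.
Row 8: 44 + 12 + 4 − 24 − 21 + 3 + 49 = 67, so its missing entry is 91 − 67 = 24.

p = -12, a = -4, x = 10, c = 44, d = 24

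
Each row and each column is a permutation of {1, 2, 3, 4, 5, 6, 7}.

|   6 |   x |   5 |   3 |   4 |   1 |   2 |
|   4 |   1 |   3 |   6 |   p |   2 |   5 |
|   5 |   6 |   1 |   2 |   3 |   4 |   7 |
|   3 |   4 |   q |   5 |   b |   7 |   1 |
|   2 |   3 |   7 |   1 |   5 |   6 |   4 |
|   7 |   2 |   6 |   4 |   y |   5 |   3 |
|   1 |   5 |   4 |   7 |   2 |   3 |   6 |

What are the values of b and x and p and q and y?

At (row 1, col 2): row 1 already has {1, 2, 3, 4, 5, 6}, so the value is 7.
At (row 6, col 5): row 6 already has {2, 3, 4, 5, 6, 7}, so the value is 1.
Cell (2,5): row 2 already has {1, 2, 3, 4, 5, 6} → 7.
For row 4, column 5: column 5 already has {1, 2, 3, 4, 5, 7}; that leaves 6.
Cell (4,3): row 4 already has {1, 3, 4, 5, 6, 7} → 2.

b = 6, x = 7, p = 7, q = 2, y = 1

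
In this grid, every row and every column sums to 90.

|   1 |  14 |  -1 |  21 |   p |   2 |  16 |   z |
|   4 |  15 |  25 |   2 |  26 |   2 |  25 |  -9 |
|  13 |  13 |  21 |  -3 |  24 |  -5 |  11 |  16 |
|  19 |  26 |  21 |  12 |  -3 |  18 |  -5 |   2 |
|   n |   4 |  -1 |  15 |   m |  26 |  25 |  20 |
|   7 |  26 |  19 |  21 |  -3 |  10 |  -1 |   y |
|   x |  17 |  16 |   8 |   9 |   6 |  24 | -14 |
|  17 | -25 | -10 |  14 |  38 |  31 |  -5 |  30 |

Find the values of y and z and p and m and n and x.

y = 11, z = 34, p = 3, m = -4, n = 5, x = 24

Row 6: 7 + 26 + 19 + 21 − 3 + 10 − 1 = 79, so its missing entry is 90 − 79 = 11.
Column 8: -9 + 16 + 2 + 20 + 11 − 14 + 30 = 56, so its missing entry is 90 − 56 = 34.
Row 1: 1 + 14 − 1 + 21 + 2 + 16 + 34 = 87, so its missing entry is 90 − 87 = 3.
Column 5: 3 + 26 + 24 − 3 − 3 + 9 + 38 = 94, so its missing entry is 90 − 94 = -4.
Row 5: 4 − 1 + 15 − 4 + 26 + 25 + 20 = 85, so its missing entry is 90 − 85 = 5.
Row 7: 17 + 16 + 8 + 9 + 6 + 24 − 14 = 66, so its missing entry is 90 − 66 = 24.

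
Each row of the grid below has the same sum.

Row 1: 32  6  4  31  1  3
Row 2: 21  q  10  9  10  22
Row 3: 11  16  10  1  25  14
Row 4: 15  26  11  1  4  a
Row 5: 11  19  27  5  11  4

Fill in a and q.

The complete rows each total 77.
Row 4 is missing 77 − 57 = 20 (since 15 + 26 + 11 + 1 + 4 = 57).
Row 2 is missing 77 − 72 = 5 (since 21 + 10 + 9 + 10 + 22 = 72).

a = 20, q = 5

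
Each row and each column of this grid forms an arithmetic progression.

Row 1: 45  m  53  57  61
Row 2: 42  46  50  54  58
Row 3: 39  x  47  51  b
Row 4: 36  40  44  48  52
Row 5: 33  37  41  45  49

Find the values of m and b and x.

m = 49, b = 55, x = 43

Along each row the entries change by 4 per step; down each column they change by -3.
Row 1: from 45 at column 1, stepping by 4 to column 2 gives 49.
Row 3: from 39 at column 1, stepping by 4 to column 5 gives 55.
Row 3: from 39 at column 1, stepping by 4 to column 2 gives 43.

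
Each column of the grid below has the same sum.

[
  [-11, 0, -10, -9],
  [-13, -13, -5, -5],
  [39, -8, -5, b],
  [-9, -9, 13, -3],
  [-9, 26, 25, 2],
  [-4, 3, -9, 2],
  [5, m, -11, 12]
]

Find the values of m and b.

m = -1, b = -1

Column 1 sums to -2 and so does column 3; that's the common total.
In column 2 the known cells total -1, leaving -2 − (-1) = -1.
In column 4 the known cells total -1, leaving -2 − (-1) = -1.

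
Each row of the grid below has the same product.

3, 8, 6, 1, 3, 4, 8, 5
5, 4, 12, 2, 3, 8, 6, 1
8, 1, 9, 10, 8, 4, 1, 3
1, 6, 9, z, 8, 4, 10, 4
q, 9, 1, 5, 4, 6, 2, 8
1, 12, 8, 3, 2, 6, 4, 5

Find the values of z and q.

Rows 1 and 6 each multiply to 69120, so every row has product 69120.
Row 4: 1×6×9×8×4×10×4 = 69120, so the missing entry is 69120 ÷ 69120 = 1.
Row 5: 9×1×5×4×6×2×8 = 17280, so the missing entry is 69120 ÷ 17280 = 4.

z = 1, q = 4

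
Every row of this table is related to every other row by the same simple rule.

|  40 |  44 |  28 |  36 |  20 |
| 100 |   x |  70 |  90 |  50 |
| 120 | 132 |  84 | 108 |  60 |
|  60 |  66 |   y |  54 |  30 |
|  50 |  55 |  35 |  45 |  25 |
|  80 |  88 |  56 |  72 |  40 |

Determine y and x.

Each row is a constant multiple of every other row — this is a multiplication table with the headers hidden.
Row 4 is 30/20 = 3/2 times row 1, so its entry in column 3 is 28 × 3/2 = 42.
Row 2 is 50/20 = 5/2 times row 1, so its entry in column 2 is 44 × 5/2 = 110.

y = 42, x = 110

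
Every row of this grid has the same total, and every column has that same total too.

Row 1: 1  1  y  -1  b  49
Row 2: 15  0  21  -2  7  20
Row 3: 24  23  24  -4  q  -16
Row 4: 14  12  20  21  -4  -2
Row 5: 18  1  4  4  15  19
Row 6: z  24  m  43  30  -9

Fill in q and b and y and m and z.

Rows 2 and 4 both sum to 61, so that's the common total.
The known cells in row 3 total 51, leaving 61 − 51 = 10 for the blank.
The known cells in column 5 total 58, leaving 61 − 58 = 3 for the blank.
The known cells in row 1 total 53, leaving 61 − 53 = 8 for the blank.
The known cells in column 1 total 72, leaving 61 − 72 = -11 for the blank.
The known cells in row 6 total 77, leaving 61 − 77 = -16 for the blank.

q = 10, b = 3, y = 8, m = -16, z = -11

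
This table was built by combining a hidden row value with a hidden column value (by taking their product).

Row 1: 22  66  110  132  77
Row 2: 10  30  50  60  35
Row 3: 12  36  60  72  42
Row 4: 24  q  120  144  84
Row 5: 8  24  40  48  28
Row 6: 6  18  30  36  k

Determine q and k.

q = 72, k = 21

Each row is a constant multiple of every other row — this is a multiplication table with the headers hidden.
Row 4 is 24/22 = 12/11 times row 1, so its entry in column 2 is 66 × 12/11 = 72.
Row 6 is 6/22 = 3/11 times row 1, so its entry in column 5 is 77 × 3/11 = 21.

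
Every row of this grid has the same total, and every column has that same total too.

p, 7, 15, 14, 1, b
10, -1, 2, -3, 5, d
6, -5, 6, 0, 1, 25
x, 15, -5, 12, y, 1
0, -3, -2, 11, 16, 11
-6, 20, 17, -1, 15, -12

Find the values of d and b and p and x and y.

d = 20, b = -12, p = 8, x = 15, y = -5

Rows 3 and 5 both sum to 33, so that's the common total.
Column 5 has 1 + 5 + 1 + 16 + 15 = 38; the blank must be 33 − 38 = -5.
Row 2 has 10 − 1 + 2 − 3 + 5 = 13; the blank must be 33 − 13 = 20.
Row 4 has 15 − 5 + 12 − 5 + 1 = 18; the blank must be 33 − 18 = 15.
Column 1 has 10 + 6 + 15 + 0 − 6 = 25; the blank must be 33 − 25 = 8.
Row 1 has 8 + 7 + 15 + 14 + 1 = 45; the blank must be 33 − 45 = -12.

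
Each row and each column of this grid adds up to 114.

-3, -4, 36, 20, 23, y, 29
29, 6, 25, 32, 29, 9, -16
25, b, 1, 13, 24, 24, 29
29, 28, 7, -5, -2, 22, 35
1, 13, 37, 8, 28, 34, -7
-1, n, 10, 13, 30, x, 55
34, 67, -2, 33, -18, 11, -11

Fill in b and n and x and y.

b = -2, n = 6, x = 1, y = 13

Row 3: 25 + 1 + 13 + 24 + 24 + 29 = 116, so its missing entry is 114 − 116 = -2.
Column 2: -4 + 6 − 2 + 28 + 13 + 67 = 108, so its missing entry is 114 − 108 = 6.
Row 6: -1 + 6 + 10 + 13 + 30 + 55 = 113, so its missing entry is 114 − 113 = 1.
Row 1: -3 − 4 + 36 + 20 + 23 + 29 = 101, so its missing entry is 114 − 101 = 13.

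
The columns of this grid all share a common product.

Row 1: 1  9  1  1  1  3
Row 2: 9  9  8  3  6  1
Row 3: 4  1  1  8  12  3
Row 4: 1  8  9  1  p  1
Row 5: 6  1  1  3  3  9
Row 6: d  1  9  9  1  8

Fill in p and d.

p = 3, d = 3

Columns 2 and 4 each multiply to 648, so every column has product 648.
Column 5: 1×6×12×3×1 = 216, so the missing entry is 648 ÷ 216 = 3.
Column 1: 1×9×4×1×6 = 216, so the missing entry is 648 ÷ 216 = 3.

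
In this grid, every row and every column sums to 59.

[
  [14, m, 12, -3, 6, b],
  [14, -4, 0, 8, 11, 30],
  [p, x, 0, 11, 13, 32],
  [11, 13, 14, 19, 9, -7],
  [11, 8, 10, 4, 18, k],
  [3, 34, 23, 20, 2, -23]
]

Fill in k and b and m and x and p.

The known cells in column 1 total 53, leaving 59 − 53 = 6 for the blank.
The known cells in row 3 total 62, leaving 59 − 62 = -3 for the blank.
The known cells in column 2 total 48, leaving 59 − 48 = 11 for the blank.
The known cells in row 5 total 51, leaving 59 − 51 = 8 for the blank.
The known cells in row 1 total 40, leaving 59 − 40 = 19 for the blank.

k = 8, b = 19, m = 11, x = -3, p = 6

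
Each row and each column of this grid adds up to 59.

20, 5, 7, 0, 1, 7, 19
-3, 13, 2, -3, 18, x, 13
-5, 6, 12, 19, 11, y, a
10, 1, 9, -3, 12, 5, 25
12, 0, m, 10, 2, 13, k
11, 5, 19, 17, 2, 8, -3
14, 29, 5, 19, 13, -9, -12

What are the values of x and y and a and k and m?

The known cells in row 2 total 40, leaving 59 − 40 = 19 for the blank.
The known cells in column 3 total 54, leaving 59 − 54 = 5 for the blank.
The known cells in row 5 total 42, leaving 59 − 42 = 17 for the blank.
The known cells in column 7 total 59, leaving 59 − 59 = 0 for the blank.
The known cells in row 3 total 43, leaving 59 − 43 = 16 for the blank.

x = 19, y = 16, a = 0, k = 17, m = 5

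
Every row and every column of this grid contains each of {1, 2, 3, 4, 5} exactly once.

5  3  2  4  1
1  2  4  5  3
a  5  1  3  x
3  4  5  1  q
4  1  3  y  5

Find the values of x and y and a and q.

x = 4, y = 2, a = 2, q = 2

At (row 3, col 1): column 1 already has {1, 3, 4, 5}, so the value is 2.
For row 3, column 5: row 3 already has {1, 2, 3, 5}; that leaves 4.
For row 4, column 5: row 4 already has {1, 3, 4, 5}; that leaves 2.
Cell (5,4): row 5 already has {1, 3, 4, 5} → 2.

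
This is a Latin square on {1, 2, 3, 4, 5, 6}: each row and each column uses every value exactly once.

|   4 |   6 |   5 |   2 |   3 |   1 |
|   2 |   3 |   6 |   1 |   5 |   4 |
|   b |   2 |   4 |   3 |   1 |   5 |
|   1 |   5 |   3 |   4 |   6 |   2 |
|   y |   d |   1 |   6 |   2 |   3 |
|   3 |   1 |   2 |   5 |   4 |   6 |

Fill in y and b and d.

y = 5, b = 6, d = 4

Cell (3,1): row 3 already has {1, 2, 3, 4, 5} → 6.
For row 5, column 1: column 1 already has {1, 2, 3, 4, 6}; that leaves 5.
For row 5, column 2: row 5 already has {1, 2, 3, 5, 6}; that leaves 4.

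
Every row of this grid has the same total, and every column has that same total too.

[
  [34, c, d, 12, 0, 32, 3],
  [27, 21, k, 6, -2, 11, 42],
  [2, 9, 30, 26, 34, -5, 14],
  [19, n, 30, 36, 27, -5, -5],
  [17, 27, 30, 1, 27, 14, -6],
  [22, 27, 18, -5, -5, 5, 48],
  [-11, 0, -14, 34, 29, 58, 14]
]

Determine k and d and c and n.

Rows 3 and 5 both sum to 110, so that's the common total.
Row 2: 27 + 21 + 6 − 2 + 11 + 42 = 105, so its missing entry is 110 − 105 = 5.
Column 3: 5 + 30 + 30 + 30 + 18 − 14 = 99, so its missing entry is 110 − 99 = 11.
Row 1: 34 + 11 + 12 + 0 + 32 + 3 = 92, so its missing entry is 110 − 92 = 18.
Row 4: 19 + 30 + 36 + 27 − 5 − 5 = 102, so its missing entry is 110 − 102 = 8.

k = 5, d = 11, c = 18, n = 8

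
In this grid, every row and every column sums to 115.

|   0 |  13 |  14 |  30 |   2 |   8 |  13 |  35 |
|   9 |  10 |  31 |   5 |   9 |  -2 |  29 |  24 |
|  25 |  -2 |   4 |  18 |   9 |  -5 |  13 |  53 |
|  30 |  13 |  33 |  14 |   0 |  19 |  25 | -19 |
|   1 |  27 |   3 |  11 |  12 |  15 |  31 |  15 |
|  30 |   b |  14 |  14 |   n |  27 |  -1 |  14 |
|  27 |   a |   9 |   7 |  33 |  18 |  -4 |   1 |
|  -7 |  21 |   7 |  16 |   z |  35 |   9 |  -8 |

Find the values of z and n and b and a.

Row 8 has -7 + 21 + 7 + 16 + 35 + 9 − 8 = 73; the blank must be 115 − 73 = 42.
Column 5 has 2 + 9 + 9 + 0 + 12 + 33 + 42 = 107; the blank must be 115 − 107 = 8.
Row 7 has 27 + 9 + 7 + 33 + 18 − 4 + 1 = 91; the blank must be 115 − 91 = 24.
Row 6 has 30 + 14 + 14 + 8 + 27 − 1 + 14 = 106; the blank must be 115 − 106 = 9.

z = 42, n = 8, b = 9, a = 24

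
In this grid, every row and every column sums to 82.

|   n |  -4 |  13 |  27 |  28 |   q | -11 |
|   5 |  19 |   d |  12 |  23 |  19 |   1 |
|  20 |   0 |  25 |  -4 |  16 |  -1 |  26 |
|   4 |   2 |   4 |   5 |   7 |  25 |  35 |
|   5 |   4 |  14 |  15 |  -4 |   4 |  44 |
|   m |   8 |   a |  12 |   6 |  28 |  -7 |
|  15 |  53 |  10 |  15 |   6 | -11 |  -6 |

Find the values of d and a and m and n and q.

Row 2 has 5 + 19 + 12 + 23 + 19 + 1 = 79; the blank must be 82 − 79 = 3.
Column 6 has 19 − 1 + 25 + 4 + 28 − 11 = 64; the blank must be 82 − 64 = 18.
Row 1 has -4 + 13 + 27 + 28 + 18 − 11 = 71; the blank must be 82 − 71 = 11.
Column 1 has 11 + 5 + 20 + 4 + 5 + 15 = 60; the blank must be 82 − 60 = 22.
Row 6 has 22 + 8 + 12 + 6 + 28 − 7 = 69; the blank must be 82 − 69 = 13.

d = 3, a = 13, m = 22, n = 11, q = 18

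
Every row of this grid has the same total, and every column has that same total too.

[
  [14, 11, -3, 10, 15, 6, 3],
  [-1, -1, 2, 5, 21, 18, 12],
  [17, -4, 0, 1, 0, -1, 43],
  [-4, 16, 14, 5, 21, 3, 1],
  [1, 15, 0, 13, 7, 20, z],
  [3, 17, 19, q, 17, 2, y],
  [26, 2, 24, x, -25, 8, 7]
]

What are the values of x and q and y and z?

Rows 1 and 2 both sum to 56, so that's the common total.
The known cells in row 7 total 42, leaving 56 − 42 = 14 for the blank.
The known cells in column 4 total 48, leaving 56 − 48 = 8 for the blank.
The known cells in row 6 total 66, leaving 56 − 66 = -10 for the blank.
The known cells in row 5 total 56, leaving 56 − 56 = 0 for the blank.

x = 14, q = 8, y = -10, z = 0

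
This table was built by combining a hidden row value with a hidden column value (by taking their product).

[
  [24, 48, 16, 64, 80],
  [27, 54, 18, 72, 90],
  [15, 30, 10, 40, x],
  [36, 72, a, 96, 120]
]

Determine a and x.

Each row is a constant multiple of every other row — this is a multiplication table with the headers hidden.
Row 4 is 72/48 = 3/2 times row 1, so its entry in column 3 is 16 × 3/2 = 24.
Row 3 is 30/48 = 5/8 times row 1, so its entry in column 5 is 80 × 5/8 = 50.

a = 24, x = 50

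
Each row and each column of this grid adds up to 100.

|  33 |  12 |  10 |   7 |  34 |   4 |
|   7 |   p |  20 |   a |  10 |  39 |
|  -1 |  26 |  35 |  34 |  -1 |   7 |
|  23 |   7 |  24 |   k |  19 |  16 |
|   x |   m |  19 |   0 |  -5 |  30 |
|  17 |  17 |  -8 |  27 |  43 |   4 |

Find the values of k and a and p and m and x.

k = 11, a = 21, p = 3, m = 35, x = 21

Column 1: 33 + 7 − 1 + 23 + 17 = 79, so its missing entry is 100 − 79 = 21.
Row 5: 21 + 19 + 0 − 5 + 30 = 65, so its missing entry is 100 − 65 = 35.
Column 2: 12 + 26 + 7 + 35 + 17 = 97, so its missing entry is 100 − 97 = 3.
Row 4: 23 + 7 + 24 + 19 + 16 = 89, so its missing entry is 100 − 89 = 11.
Row 2: 7 + 3 + 20 + 10 + 39 = 79, so its missing entry is 100 − 79 = 21.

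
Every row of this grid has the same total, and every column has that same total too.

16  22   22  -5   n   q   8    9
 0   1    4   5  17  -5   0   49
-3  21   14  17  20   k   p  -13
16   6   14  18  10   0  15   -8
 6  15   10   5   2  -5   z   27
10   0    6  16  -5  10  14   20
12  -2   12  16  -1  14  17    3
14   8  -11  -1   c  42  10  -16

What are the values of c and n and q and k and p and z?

Rows 2 and 4 both sum to 71, so that's the common total.
Row 8: 14 + 8 − 11 − 1 + 42 + 10 − 16 = 46, so its missing entry is 71 − 46 = 25.
Column 5: 17 + 20 + 10 + 2 − 5 − 1 + 25 = 68, so its missing entry is 71 − 68 = 3.
Row 5: 6 + 15 + 10 + 5 + 2 − 5 + 27 = 60, so its missing entry is 71 − 60 = 11.
Column 7: 8 + 0 + 15 + 11 + 14 + 17 + 10 = 75, so its missing entry is 71 − 75 = -4.
Row 1: 16 + 22 + 22 − 5 + 3 + 8 + 9 = 75, so its missing entry is 71 − 75 = -4.
Row 3: -3 + 21 + 14 + 17 + 20 − 4 − 13 = 52, so its missing entry is 71 − 52 = 19.

c = 25, n = 3, q = -4, k = 19, p = -4, z = 11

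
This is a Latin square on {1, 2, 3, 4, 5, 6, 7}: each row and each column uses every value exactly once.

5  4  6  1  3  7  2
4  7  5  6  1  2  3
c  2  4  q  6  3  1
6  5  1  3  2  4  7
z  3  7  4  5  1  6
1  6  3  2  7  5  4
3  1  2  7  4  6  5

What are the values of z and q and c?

At (row 3, col 4): column 4 already has {1, 2, 3, 4, 6, 7}, so the value is 5.
Cell (5,1): row 5 already has {1, 3, 4, 5, 6, 7} → 2.
For row 3, column 1: row 3 already has {1, 2, 3, 4, 5, 6}; that leaves 7.

z = 2, q = 5, c = 7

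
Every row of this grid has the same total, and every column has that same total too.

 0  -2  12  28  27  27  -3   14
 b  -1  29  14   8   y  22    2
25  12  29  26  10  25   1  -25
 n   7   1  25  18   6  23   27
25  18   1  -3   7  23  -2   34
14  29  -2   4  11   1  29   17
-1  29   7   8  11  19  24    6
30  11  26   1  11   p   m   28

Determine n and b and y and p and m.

Rows 1 and 3 both sum to 103, so that's the common total.
The known cells in row 4 total 107, leaving 103 − 107 = -4 for the blank.
The known cells in column 7 total 94, leaving 103 − 94 = 9 for the blank.
The known cells in column 1 total 89, leaving 103 − 89 = 14 for the blank.
The known cells in row 2 total 88, leaving 103 − 88 = 15 for the blank.
The known cells in row 8 total 116, leaving 103 − 116 = -13 for the blank.

n = -4, b = 14, y = 15, p = -13, m = 9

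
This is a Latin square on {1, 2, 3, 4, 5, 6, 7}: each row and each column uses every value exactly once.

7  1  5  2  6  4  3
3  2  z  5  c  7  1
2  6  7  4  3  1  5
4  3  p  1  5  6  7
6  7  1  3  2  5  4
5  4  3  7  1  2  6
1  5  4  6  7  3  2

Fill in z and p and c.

z = 6, p = 2, c = 4

At (row 4, col 3): row 4 already has {1, 3, 4, 5, 6, 7}, so the value is 2.
Cell (2,3): column 3 already has {1, 2, 3, 4, 5, 7} → 6.
Cell (2,5): row 2 already has {1, 2, 3, 5, 6, 7} → 4.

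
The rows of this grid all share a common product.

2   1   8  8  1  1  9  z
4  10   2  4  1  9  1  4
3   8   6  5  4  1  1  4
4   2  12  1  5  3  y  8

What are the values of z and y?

Rows 2 and 3 each multiply to 11520, so every row has product 11520.
Row 1: 2×1×8×8×1×1×9 = 1152, so the missing entry is 11520 ÷ 1152 = 10.
Row 4: 4×2×12×1×5×3×8 = 11520, so the missing entry is 11520 ÷ 11520 = 1.

z = 10, y = 1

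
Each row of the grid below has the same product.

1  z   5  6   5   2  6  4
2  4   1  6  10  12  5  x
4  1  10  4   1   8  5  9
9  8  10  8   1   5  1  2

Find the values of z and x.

Rows 3 and 4 each multiply to 57600, so every row has product 57600.
Row 1: 1×5×6×5×2×6×4 = 7200, so the missing entry is 57600 ÷ 7200 = 8.
Row 2: 2×4×1×6×10×12×5 = 28800, so the missing entry is 57600 ÷ 28800 = 2.

z = 8, x = 2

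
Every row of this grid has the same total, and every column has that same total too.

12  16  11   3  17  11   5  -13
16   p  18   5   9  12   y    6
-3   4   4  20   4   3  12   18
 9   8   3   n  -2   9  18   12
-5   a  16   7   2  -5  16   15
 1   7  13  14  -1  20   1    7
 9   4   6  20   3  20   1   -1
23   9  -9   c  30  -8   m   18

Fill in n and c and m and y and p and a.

n = 5, c = -12, m = 11, y = -2, p = -2, a = 16

Rows 1 and 3 both sum to 62, so that's the common total.
Row 4 has 9 + 8 + 3 − 2 + 9 + 18 + 12 = 57; the blank must be 62 − 57 = 5.
Column 4 has 3 + 5 + 20 + 5 + 7 + 14 + 20 = 74; the blank must be 62 − 74 = -12.
Row 8 has 23 + 9 − 9 − 12 + 30 − 8 + 18 = 51; the blank must be 62 − 51 = 11.
Column 7 has 5 + 12 + 18 + 16 + 1 + 1 + 11 = 64; the blank must be 62 − 64 = -2.
Row 2 has 16 + 18 + 5 + 9 + 12 − 2 + 6 = 64; the blank must be 62 − 64 = -2.
Row 5 has -5 + 16 + 7 + 2 − 5 + 16 + 15 = 46; the blank must be 62 − 46 = 16.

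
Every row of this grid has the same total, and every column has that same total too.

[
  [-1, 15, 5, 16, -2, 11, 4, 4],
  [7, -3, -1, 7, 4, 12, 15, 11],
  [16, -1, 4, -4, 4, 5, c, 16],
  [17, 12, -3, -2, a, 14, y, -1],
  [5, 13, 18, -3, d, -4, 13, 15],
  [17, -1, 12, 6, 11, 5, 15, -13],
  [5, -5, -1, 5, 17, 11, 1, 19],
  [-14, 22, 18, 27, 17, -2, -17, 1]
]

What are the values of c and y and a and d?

Rows 1 and 2 both sum to 52, so that's the common total.
Row 5 has 5 + 13 + 18 − 3 − 4 + 13 + 15 = 57; the blank must be 52 − 57 = -5.
Row 3 has 16 − 1 + 4 − 4 + 4 + 5 + 16 = 40; the blank must be 52 − 40 = 12.
Column 5 has -2 + 4 + 4 − 5 + 11 + 17 + 17 = 46; the blank must be 52 − 46 = 6.
Row 4 has 17 + 12 − 3 − 2 + 6 + 14 − 1 = 43; the blank must be 52 − 43 = 9.

c = 12, y = 9, a = 6, d = -5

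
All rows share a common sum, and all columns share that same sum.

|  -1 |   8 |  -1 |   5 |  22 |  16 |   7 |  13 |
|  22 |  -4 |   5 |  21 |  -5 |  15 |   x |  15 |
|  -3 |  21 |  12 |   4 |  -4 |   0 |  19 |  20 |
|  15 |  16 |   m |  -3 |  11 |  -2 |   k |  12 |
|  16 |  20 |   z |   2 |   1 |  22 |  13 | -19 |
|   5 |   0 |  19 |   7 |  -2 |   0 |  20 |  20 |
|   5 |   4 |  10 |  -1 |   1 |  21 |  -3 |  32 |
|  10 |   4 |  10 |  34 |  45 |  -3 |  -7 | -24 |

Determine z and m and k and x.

Rows 1 and 3 both sum to 69, so that's the common total.
The known cells in row 2 total 69, leaving 69 − 69 = 0 for the blank.
The known cells in row 5 total 55, leaving 69 − 55 = 14 for the blank.
The known cells in column 3 total 69, leaving 69 − 69 = 0 for the blank.
The known cells in row 4 total 49, leaving 69 − 49 = 20 for the blank.

z = 14, m = 0, k = 20, x = 0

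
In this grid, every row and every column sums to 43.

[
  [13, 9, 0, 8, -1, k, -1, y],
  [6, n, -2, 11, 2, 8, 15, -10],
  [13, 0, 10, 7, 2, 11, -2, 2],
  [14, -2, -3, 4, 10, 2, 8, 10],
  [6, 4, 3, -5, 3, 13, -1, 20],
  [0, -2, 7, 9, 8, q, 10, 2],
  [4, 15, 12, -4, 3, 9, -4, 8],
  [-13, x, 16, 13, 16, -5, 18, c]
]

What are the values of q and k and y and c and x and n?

Row 6 has 0 − 2 + 7 + 9 + 8 + 10 + 2 = 34; the blank must be 43 − 34 = 9.
Row 2 has 6 − 2 + 11 + 2 + 8 + 15 − 10 = 30; the blank must be 43 − 30 = 13.
Column 2 has 9 + 13 + 0 − 2 + 4 − 2 + 15 = 37; the blank must be 43 − 37 = 6.
Row 8 has -13 + 6 + 16 + 13 + 16 − 5 + 18 = 51; the blank must be 43 − 51 = -8.
Column 8 has -10 + 2 + 10 + 20 + 2 + 8 − 8 = 24; the blank must be 43 − 24 = 19.
Row 1 has 13 + 9 + 0 + 8 − 1 − 1 + 19 = 47; the blank must be 43 − 47 = -4.

q = 9, k = -4, y = 19, c = -8, x = 6, n = 13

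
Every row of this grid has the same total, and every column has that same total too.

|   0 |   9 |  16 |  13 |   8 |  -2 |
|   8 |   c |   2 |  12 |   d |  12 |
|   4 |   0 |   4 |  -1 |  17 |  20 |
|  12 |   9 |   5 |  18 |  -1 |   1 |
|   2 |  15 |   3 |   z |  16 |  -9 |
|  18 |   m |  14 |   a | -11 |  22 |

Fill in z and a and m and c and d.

Rows 1 and 3 both sum to 44, so that's the common total.
Row 5 has 2 + 15 + 3 + 16 − 9 = 27; the blank must be 44 − 27 = 17.
Column 5 has 8 + 17 − 1 + 16 − 11 = 29; the blank must be 44 − 29 = 15.
Row 2 has 8 + 2 + 12 + 15 + 12 = 49; the blank must be 44 − 49 = -5.
Column 2 has 9 − 5 + 0 + 9 + 15 = 28; the blank must be 44 − 28 = 16.
Row 6 has 18 + 16 + 14 − 11 + 22 = 59; the blank must be 44 − 59 = -15.

z = 17, a = -15, m = 16, c = -5, d = 15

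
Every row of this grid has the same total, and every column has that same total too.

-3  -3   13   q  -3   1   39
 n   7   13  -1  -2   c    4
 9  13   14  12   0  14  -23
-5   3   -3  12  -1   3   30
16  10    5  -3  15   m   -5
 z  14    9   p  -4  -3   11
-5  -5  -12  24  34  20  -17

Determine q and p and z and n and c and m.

q = -5, p = 0, z = 12, n = 15, c = 3, m = 1

Rows 3 and 4 both sum to 39, so that's the common total.
Row 1 has -3 − 3 + 13 − 3 + 1 + 39 = 44; the blank must be 39 − 44 = -5.
Row 5 has 16 + 10 + 5 − 3 + 15 − 5 = 38; the blank must be 39 − 38 = 1.
Column 6 has 1 + 14 + 3 + 1 − 3 + 20 = 36; the blank must be 39 − 36 = 3.
Row 2 has 7 + 13 − 1 − 2 + 3 + 4 = 24; the blank must be 39 − 24 = 15.
Column 1 has -3 + 15 + 9 − 5 + 16 − 5 = 27; the blank must be 39 − 27 = 12.
Row 6 has 12 + 14 + 9 − 4 − 3 + 11 = 39; the blank must be 39 − 39 = 0.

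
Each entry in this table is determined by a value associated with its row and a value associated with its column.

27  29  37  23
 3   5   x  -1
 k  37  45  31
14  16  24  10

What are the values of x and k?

x = 13, k = 35

The difference between any two rows is the same in every column — this is an addition table with the headers hidden.
Row 2 minus row 1 is -1 − 23 = -24, so its entry in column 3 is 37 + (-24) = 13.
Row 3 minus row 1 is 31 − 23 = 8, so its entry in column 1 is 27 + 8 = 35.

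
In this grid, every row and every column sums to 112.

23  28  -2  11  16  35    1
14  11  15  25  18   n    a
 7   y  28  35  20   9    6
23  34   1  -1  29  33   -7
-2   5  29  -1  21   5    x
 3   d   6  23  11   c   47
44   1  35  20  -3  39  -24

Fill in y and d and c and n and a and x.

y = 7, d = 26, c = -4, n = -5, a = 34, x = 55

Row 3 has 7 + 28 + 35 + 20 + 9 + 6 = 105; the blank must be 112 − 105 = 7.
Row 5 has -2 + 5 + 29 − 1 + 21 + 5 = 57; the blank must be 112 − 57 = 55.
Column 2 has 28 + 11 + 7 + 34 + 5 + 1 = 86; the blank must be 112 − 86 = 26.
Row 6 has 3 + 26 + 6 + 23 + 11 + 47 = 116; the blank must be 112 − 116 = -4.
Column 6 has 35 + 9 + 33 + 5 − 4 + 39 = 117; the blank must be 112 − 117 = -5.
Row 2 has 14 + 11 + 15 + 25 + 18 − 5 = 78; the blank must be 112 − 78 = 34.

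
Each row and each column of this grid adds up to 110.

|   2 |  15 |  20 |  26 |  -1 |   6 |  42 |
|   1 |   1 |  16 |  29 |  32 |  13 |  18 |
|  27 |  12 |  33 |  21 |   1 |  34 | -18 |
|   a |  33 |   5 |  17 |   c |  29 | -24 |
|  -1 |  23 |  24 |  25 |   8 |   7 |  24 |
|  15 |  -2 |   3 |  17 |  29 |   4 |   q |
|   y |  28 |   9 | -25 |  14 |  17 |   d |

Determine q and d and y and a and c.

q = 44, d = 24, y = 43, a = 23, c = 27

Column 5: -1 + 32 + 1 + 8 + 29 + 14 = 83, so its missing entry is 110 − 83 = 27.
Row 4: 33 + 5 + 17 + 27 + 29 − 24 = 87, so its missing entry is 110 − 87 = 23.
Row 6: 15 − 2 + 3 + 17 + 29 + 4 = 66, so its missing entry is 110 − 66 = 44.
Column 1: 2 + 1 + 27 + 23 − 1 + 15 = 67, so its missing entry is 110 − 67 = 43.
Row 7: 43 + 28 + 9 − 25 + 14 + 17 = 86, so its missing entry is 110 − 86 = 24.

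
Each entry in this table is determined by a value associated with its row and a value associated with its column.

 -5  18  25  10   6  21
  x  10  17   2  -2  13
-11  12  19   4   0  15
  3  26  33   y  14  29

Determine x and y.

The difference between any two rows is the same in every column — this is an addition table with the headers hidden.
Row 2 minus row 1 is 13 − 21 = -8, so its entry in column 1 is -5 + (-8) = -13.
Row 4 minus row 1 is 29 − 21 = 8, so its entry in column 4 is 10 + 8 = 18.

x = -13, y = 18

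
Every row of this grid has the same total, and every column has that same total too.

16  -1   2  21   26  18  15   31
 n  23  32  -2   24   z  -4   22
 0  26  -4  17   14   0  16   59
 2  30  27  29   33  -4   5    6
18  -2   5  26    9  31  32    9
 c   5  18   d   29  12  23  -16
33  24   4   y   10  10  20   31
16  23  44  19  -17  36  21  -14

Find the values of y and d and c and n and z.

Rows 1 and 3 both sum to 128, so that's the common total.
Column 6 has 18 + 0 − 4 + 31 + 12 + 10 + 36 = 103; the blank must be 128 − 103 = 25.
Row 2 has 23 + 32 − 2 + 24 + 25 − 4 + 22 = 120; the blank must be 128 − 120 = 8.
Column 1 has 16 + 8 + 0 + 2 + 18 + 33 + 16 = 93; the blank must be 128 − 93 = 35.
Row 6 has 35 + 5 + 18 + 29 + 12 + 23 − 16 = 106; the blank must be 128 − 106 = 22.
Row 7 has 33 + 24 + 4 + 10 + 10 + 20 + 31 = 132; the blank must be 128 − 132 = -4.

y = -4, d = 22, c = 35, n = 8, z = 25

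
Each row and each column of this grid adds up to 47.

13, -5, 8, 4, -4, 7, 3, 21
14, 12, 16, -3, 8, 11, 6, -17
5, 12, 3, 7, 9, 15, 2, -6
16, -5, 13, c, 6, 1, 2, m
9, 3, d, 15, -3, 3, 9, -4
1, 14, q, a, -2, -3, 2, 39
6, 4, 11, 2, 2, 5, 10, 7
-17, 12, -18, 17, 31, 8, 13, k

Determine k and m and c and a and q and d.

k = 1, m = 6, c = 8, a = -3, q = -1, d = 15

Row 8 has -17 + 12 − 18 + 17 + 31 + 8 + 13 = 46; the blank must be 47 − 46 = 1.
Column 8 has 21 − 17 − 6 − 4 + 39 + 7 + 1 = 41; the blank must be 47 − 41 = 6.
Row 5 has 9 + 3 + 15 − 3 + 3 + 9 − 4 = 32; the blank must be 47 − 32 = 15.
Row 4 has 16 − 5 + 13 + 6 + 1 + 2 + 6 = 39; the blank must be 47 − 39 = 8.
Column 4 has 4 − 3 + 7 + 8 + 15 + 2 + 17 = 50; the blank must be 47 − 50 = -3.
Row 6 has 1 + 14 − 3 − 2 − 3 + 2 + 39 = 48; the blank must be 47 − 48 = -1.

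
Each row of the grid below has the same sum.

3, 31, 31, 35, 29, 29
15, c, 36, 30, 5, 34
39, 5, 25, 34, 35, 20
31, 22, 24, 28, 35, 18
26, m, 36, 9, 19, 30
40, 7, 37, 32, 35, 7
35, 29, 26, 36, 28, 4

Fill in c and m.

c = 38, m = 38

Row 3 sums to 158 and so does row 7; that's the common total.
In row 2 the known cells total 120, leaving 158 − 120 = 38.
In row 5 the known cells total 120, leaving 158 − 120 = 38.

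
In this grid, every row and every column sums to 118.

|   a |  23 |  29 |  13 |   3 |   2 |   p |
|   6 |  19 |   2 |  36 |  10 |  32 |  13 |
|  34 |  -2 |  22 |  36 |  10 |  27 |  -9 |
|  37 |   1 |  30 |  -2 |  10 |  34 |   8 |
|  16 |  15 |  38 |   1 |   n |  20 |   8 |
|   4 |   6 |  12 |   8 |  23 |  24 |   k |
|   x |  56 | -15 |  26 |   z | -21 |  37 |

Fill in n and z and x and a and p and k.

n = 20, z = 42, x = -7, a = 28, p = 20, k = 41

Row 5: 16 + 15 + 38 + 1 + 20 + 8 = 98, so its missing entry is 118 − 98 = 20.
Column 5: 3 + 10 + 10 + 10 + 20 + 23 = 76, so its missing entry is 118 − 76 = 42.
Row 6: 4 + 6 + 12 + 8 + 23 + 24 = 77, so its missing entry is 118 − 77 = 41.
Column 7: 13 − 9 + 8 + 8 + 41 + 37 = 98, so its missing entry is 118 − 98 = 20.
Row 1: 23 + 29 + 13 + 3 + 2 + 20 = 90, so its missing entry is 118 − 90 = 28.
Row 7: 56 − 15 + 26 + 42 − 21 + 37 = 125, so its missing entry is 118 − 125 = -7.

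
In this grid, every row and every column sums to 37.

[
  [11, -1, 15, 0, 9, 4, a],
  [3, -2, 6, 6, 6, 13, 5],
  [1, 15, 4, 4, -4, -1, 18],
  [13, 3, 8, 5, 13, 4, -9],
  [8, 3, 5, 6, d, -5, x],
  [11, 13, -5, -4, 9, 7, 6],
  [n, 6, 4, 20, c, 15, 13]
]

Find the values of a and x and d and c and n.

a = -1, x = 5, d = 15, c = -11, n = -10

Row 1: 11 − 1 + 15 + 0 + 9 + 4 = 38, so its missing entry is 37 − 38 = -1.
Column 7: -1 + 5 + 18 − 9 + 6 + 13 = 32, so its missing entry is 37 − 32 = 5.
Row 5: 8 + 3 + 5 + 6 − 5 + 5 = 22, so its missing entry is 37 − 22 = 15.
Column 5: 9 + 6 − 4 + 13 + 15 + 9 = 48, so its missing entry is 37 − 48 = -11.
Row 7: 6 + 4 + 20 − 11 + 15 + 13 = 47, so its missing entry is 37 − 47 = -10.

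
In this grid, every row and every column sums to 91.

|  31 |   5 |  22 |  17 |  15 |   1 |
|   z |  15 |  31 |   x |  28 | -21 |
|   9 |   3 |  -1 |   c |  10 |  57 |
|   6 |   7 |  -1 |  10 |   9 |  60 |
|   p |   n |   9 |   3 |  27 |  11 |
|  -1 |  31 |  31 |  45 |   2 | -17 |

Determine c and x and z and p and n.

c = 13, x = 3, z = 35, p = 11, n = 30

Column 2: 5 + 15 + 3 + 7 + 31 = 61, so its missing entry is 91 − 61 = 30.
Row 5: 30 + 9 + 3 + 27 + 11 = 80, so its missing entry is 91 − 80 = 11.
Row 3: 9 + 3 − 1 + 10 + 57 = 78, so its missing entry is 91 − 78 = 13.
Column 1: 31 + 9 + 6 + 11 − 1 = 56, so its missing entry is 91 − 56 = 35.
Row 2: 35 + 15 + 31 + 28 − 21 = 88, so its missing entry is 91 − 88 = 3.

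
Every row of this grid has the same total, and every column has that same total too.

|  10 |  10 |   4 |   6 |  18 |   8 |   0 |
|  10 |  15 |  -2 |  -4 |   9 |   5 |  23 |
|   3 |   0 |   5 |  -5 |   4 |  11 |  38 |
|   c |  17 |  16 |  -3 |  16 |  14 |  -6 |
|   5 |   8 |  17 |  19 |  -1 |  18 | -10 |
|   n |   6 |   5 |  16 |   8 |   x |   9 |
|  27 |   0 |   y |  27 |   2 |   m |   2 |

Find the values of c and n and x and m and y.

Rows 1 and 2 both sum to 56, so that's the common total.
Column 3 has 4 − 2 + 5 + 16 + 17 + 5 = 45; the blank must be 56 − 45 = 11.
Row 7 has 27 + 0 + 11 + 27 + 2 + 2 = 69; the blank must be 56 − 69 = -13.
Column 6 has 8 + 5 + 11 + 14 + 18 − 13 = 43; the blank must be 56 − 43 = 13.
Row 4 has 17 + 16 − 3 + 16 + 14 − 6 = 54; the blank must be 56 − 54 = 2.
Row 6 has 6 + 5 + 16 + 8 + 13 + 9 = 57; the blank must be 56 − 57 = -1.

c = 2, n = -1, x = 13, m = -13, y = 11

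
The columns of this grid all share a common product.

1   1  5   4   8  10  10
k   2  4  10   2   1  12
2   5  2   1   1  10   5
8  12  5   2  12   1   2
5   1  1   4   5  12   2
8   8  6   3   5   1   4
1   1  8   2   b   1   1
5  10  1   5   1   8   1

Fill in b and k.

b = 2, k = 3

Columns 2 and 4 each multiply to 9600, so every column has product 9600.
Column 5: 8×2×1×12×5×5×1 = 4800, so the missing entry is 9600 ÷ 4800 = 2.
Column 1: 1×2×8×5×8×1×5 = 3200, so the missing entry is 9600 ÷ 3200 = 3.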